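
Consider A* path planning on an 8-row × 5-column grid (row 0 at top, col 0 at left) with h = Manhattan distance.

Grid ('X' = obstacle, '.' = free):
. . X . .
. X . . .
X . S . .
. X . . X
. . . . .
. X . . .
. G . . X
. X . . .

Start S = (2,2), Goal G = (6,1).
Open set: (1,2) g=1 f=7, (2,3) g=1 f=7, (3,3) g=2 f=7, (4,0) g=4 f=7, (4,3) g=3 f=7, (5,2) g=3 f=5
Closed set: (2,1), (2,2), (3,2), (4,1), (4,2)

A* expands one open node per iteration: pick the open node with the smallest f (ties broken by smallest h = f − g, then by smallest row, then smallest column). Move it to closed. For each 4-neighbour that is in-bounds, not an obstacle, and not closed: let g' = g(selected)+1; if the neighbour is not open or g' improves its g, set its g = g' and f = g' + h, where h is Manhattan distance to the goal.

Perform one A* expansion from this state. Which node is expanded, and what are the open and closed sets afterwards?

expanded=(5,2); open=[(1,2) g=1 f=7, (2,3) g=1 f=7, (3,3) g=2 f=7, (4,0) g=4 f=7, (4,3) g=3 f=7, (5,3) g=4 f=7, (6,2) g=4 f=5]; closed=[(2,1), (2,2), (3,2), (4,1), (4,2), (5,2)]

step 1: expand (5,2) (f=5, h=2) → closed; open now [(1,2) g=1 f=7, (2,3) g=1 f=7, (3,3) g=2 f=7, (4,0) g=4 f=7, (4,3) g=3 f=7, (5,3) g=4 f=7, (6,2) g=4 f=5]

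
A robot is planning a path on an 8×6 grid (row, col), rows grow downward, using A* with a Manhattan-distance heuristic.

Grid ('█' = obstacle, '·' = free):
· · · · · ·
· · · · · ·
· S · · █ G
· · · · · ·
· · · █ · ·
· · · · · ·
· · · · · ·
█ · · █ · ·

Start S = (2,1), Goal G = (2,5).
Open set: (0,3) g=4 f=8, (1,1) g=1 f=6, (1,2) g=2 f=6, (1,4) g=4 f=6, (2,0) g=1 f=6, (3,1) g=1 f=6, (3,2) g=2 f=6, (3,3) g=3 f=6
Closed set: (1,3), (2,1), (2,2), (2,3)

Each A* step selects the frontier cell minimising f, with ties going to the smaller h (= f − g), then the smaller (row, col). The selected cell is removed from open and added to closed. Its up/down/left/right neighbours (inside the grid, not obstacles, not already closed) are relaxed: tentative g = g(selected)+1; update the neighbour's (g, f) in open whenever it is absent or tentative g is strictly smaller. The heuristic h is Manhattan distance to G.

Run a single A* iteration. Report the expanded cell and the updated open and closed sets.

expanded=(1,4); open=[(0,3) g=4 f=8, (0,4) g=5 f=8, (1,1) g=1 f=6, (1,2) g=2 f=6, (1,5) g=5 f=6, (2,0) g=1 f=6, (3,1) g=1 f=6, (3,2) g=2 f=6, (3,3) g=3 f=6]; closed=[(1,3), (1,4), (2,1), (2,2), (2,3)]

step 1: expand (1,4) (f=6, h=2) → closed; open now [(0,3) g=4 f=8, (0,4) g=5 f=8, (1,1) g=1 f=6, (1,2) g=2 f=6, (1,5) g=5 f=6, (2,0) g=1 f=6, (3,1) g=1 f=6, (3,2) g=2 f=6, (3,3) g=3 f=6]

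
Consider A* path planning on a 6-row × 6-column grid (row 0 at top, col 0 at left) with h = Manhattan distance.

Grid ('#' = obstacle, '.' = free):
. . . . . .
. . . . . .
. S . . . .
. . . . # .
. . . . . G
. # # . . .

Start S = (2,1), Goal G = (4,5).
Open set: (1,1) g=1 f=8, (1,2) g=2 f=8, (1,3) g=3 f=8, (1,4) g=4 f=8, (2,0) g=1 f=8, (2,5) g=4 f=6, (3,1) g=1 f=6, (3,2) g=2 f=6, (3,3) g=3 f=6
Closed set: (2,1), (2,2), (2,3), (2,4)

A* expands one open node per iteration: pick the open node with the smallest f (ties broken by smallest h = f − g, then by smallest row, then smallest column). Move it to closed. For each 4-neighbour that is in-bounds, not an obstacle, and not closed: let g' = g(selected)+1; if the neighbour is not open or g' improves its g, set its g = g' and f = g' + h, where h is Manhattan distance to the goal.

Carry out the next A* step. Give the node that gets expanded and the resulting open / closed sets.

step 1: expand (2,5) (f=6, h=2) → closed; open now [(1,1) g=1 f=8, (1,2) g=2 f=8, (1,3) g=3 f=8, (1,4) g=4 f=8, (1,5) g=5 f=8, (2,0) g=1 f=8, (3,1) g=1 f=6, (3,2) g=2 f=6, (3,3) g=3 f=6, (3,5) g=5 f=6]

expanded=(2,5); open=[(1,1) g=1 f=8, (1,2) g=2 f=8, (1,3) g=3 f=8, (1,4) g=4 f=8, (1,5) g=5 f=8, (2,0) g=1 f=8, (3,1) g=1 f=6, (3,2) g=2 f=6, (3,3) g=3 f=6, (3,5) g=5 f=6]; closed=[(2,1), (2,2), (2,3), (2,4), (2,5)]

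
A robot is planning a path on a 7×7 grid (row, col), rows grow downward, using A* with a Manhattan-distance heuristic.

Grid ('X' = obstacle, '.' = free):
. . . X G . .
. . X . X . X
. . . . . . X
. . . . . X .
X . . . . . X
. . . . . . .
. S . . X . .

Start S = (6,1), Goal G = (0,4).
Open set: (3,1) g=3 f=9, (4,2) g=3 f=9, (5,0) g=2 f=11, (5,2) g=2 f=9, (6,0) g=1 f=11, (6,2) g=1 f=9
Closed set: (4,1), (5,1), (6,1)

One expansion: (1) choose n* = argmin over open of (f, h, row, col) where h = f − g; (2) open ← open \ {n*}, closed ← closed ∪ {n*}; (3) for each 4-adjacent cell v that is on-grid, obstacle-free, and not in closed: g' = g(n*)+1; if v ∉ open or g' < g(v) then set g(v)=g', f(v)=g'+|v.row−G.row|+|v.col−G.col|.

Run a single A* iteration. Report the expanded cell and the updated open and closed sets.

expanded=(3,1); open=[(2,1) g=4 f=9, (3,0) g=4 f=11, (3,2) g=4 f=9, (4,2) g=3 f=9, (5,0) g=2 f=11, (5,2) g=2 f=9, (6,0) g=1 f=11, (6,2) g=1 f=9]; closed=[(3,1), (4,1), (5,1), (6,1)]

step 1: expand (3,1) (f=9, h=6) → closed; open now [(2,1) g=4 f=9, (3,0) g=4 f=11, (3,2) g=4 f=9, (4,2) g=3 f=9, (5,0) g=2 f=11, (5,2) g=2 f=9, (6,0) g=1 f=11, (6,2) g=1 f=9]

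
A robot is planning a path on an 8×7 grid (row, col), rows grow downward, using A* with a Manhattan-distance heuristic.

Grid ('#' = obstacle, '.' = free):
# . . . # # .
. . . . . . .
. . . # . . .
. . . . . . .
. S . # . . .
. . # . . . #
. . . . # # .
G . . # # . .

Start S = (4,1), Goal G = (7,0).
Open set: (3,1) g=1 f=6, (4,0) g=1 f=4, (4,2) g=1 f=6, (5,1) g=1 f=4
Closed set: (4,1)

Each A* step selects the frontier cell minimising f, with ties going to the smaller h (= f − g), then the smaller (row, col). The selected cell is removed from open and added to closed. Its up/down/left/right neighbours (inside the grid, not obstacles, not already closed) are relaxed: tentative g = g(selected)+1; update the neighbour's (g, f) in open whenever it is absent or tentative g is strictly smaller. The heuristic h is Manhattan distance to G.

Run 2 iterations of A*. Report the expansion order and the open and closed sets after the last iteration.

order=[(4,0) → (5,0)]; open=[(3,0) g=2 f=6, (3,1) g=1 f=6, (4,2) g=1 f=6, (5,1) g=1 f=4, (6,0) g=3 f=4]; closed=[(4,0), (4,1), (5,0)]

step 1: expand (4,0) (f=4, h=3) → closed; open now [(3,0) g=2 f=6, (3,1) g=1 f=6, (4,2) g=1 f=6, (5,0) g=2 f=4, (5,1) g=1 f=4]
step 2: expand (5,0) (f=4, h=2) → closed; open now [(3,0) g=2 f=6, (3,1) g=1 f=6, (4,2) g=1 f=6, (5,1) g=1 f=4, (6,0) g=3 f=4]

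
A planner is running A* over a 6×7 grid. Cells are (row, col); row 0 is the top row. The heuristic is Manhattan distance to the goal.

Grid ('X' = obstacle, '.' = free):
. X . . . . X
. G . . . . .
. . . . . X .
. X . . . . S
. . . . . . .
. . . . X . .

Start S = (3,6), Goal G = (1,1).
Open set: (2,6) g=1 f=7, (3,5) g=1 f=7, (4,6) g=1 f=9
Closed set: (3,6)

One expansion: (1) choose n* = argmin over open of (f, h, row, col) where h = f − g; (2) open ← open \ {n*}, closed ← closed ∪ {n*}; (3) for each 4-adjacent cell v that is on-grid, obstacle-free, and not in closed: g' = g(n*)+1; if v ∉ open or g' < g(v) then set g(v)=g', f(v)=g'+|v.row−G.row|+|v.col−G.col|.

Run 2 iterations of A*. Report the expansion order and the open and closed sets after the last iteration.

order=[(2,6) → (1,6)]; open=[(1,5) g=3 f=7, (3,5) g=1 f=7, (4,6) g=1 f=9]; closed=[(1,6), (2,6), (3,6)]

step 1: expand (2,6) (f=7, h=6) → closed; open now [(1,6) g=2 f=7, (3,5) g=1 f=7, (4,6) g=1 f=9]
step 2: expand (1,6) (f=7, h=5) → closed; open now [(1,5) g=3 f=7, (3,5) g=1 f=7, (4,6) g=1 f=9]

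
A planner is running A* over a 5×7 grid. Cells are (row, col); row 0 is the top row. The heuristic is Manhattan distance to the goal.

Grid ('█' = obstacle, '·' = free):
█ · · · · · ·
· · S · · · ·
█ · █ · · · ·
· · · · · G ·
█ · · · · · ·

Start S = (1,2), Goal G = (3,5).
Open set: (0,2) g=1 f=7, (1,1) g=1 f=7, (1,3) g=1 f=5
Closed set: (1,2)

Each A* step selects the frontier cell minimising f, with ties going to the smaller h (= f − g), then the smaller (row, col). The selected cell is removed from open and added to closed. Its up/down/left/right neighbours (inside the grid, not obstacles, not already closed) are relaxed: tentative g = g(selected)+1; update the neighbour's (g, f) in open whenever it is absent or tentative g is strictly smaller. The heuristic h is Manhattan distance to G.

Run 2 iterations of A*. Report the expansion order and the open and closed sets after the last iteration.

step 1: expand (1,3) (f=5, h=4) → closed; open now [(0,2) g=1 f=7, (0,3) g=2 f=7, (1,1) g=1 f=7, (1,4) g=2 f=5, (2,3) g=2 f=5]
step 2: expand (1,4) (f=5, h=3) → closed; open now [(0,2) g=1 f=7, (0,3) g=2 f=7, (0,4) g=3 f=7, (1,1) g=1 f=7, (1,5) g=3 f=5, (2,3) g=2 f=5, (2,4) g=3 f=5]

order=[(1,3) → (1,4)]; open=[(0,2) g=1 f=7, (0,3) g=2 f=7, (0,4) g=3 f=7, (1,1) g=1 f=7, (1,5) g=3 f=5, (2,3) g=2 f=5, (2,4) g=3 f=5]; closed=[(1,2), (1,3), (1,4)]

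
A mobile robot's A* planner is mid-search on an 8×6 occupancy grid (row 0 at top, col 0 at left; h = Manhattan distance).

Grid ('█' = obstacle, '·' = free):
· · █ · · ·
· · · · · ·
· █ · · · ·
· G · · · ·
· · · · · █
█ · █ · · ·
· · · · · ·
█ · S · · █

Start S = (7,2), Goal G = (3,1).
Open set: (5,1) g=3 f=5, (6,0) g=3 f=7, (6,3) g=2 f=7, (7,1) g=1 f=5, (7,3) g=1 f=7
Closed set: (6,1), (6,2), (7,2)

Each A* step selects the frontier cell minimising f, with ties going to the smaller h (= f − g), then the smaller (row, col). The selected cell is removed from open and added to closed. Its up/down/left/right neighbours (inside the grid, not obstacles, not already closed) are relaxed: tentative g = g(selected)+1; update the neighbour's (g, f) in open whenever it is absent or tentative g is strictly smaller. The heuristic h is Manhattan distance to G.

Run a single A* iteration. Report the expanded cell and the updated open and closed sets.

step 1: expand (5,1) (f=5, h=2) → closed; open now [(4,1) g=4 f=5, (6,0) g=3 f=7, (6,3) g=2 f=7, (7,1) g=1 f=5, (7,3) g=1 f=7]

expanded=(5,1); open=[(4,1) g=4 f=5, (6,0) g=3 f=7, (6,3) g=2 f=7, (7,1) g=1 f=5, (7,3) g=1 f=7]; closed=[(5,1), (6,1), (6,2), (7,2)]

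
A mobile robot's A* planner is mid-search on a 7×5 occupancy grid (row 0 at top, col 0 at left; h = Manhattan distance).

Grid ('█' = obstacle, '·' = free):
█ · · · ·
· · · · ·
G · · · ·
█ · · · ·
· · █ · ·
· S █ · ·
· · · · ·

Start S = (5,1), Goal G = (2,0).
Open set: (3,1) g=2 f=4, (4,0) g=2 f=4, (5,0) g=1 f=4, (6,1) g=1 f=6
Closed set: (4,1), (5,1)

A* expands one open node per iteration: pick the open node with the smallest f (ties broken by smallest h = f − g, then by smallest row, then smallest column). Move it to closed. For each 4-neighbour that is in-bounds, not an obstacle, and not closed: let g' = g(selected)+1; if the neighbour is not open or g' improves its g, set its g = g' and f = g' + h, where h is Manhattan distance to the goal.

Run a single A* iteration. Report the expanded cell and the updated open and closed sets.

step 1: expand (3,1) (f=4, h=2) → closed; open now [(2,1) g=3 f=4, (3,2) g=3 f=6, (4,0) g=2 f=4, (5,0) g=1 f=4, (6,1) g=1 f=6]

expanded=(3,1); open=[(2,1) g=3 f=4, (3,2) g=3 f=6, (4,0) g=2 f=4, (5,0) g=1 f=4, (6,1) g=1 f=6]; closed=[(3,1), (4,1), (5,1)]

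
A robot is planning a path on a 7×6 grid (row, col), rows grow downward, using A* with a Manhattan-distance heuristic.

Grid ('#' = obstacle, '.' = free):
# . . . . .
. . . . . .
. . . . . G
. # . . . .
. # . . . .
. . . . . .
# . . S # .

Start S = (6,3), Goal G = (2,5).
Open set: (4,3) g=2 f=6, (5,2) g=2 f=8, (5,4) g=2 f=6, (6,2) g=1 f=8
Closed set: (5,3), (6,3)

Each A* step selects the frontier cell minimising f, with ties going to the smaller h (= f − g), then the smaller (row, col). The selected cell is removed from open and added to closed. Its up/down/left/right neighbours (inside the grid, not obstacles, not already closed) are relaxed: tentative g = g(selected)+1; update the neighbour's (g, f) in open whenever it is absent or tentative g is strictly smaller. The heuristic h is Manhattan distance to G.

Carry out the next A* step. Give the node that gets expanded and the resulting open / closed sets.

step 1: expand (4,3) (f=6, h=4) → closed; open now [(3,3) g=3 f=6, (4,2) g=3 f=8, (4,4) g=3 f=6, (5,2) g=2 f=8, (5,4) g=2 f=6, (6,2) g=1 f=8]

expanded=(4,3); open=[(3,3) g=3 f=6, (4,2) g=3 f=8, (4,4) g=3 f=6, (5,2) g=2 f=8, (5,4) g=2 f=6, (6,2) g=1 f=8]; closed=[(4,3), (5,3), (6,3)]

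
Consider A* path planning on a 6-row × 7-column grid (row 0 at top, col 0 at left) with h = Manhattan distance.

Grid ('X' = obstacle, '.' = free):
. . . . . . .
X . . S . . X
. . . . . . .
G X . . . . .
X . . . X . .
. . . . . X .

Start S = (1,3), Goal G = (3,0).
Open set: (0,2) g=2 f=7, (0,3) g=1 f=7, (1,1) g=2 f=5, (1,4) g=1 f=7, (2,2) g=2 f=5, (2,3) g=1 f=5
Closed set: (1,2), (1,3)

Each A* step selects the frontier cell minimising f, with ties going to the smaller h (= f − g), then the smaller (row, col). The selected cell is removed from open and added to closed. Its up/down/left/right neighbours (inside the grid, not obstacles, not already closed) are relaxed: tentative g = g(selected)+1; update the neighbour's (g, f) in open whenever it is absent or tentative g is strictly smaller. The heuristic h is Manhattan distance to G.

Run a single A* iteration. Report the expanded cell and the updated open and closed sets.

step 1: expand (1,1) (f=5, h=3) → closed; open now [(0,1) g=3 f=7, (0,2) g=2 f=7, (0,3) g=1 f=7, (1,4) g=1 f=7, (2,1) g=3 f=5, (2,2) g=2 f=5, (2,3) g=1 f=5]

expanded=(1,1); open=[(0,1) g=3 f=7, (0,2) g=2 f=7, (0,3) g=1 f=7, (1,4) g=1 f=7, (2,1) g=3 f=5, (2,2) g=2 f=5, (2,3) g=1 f=5]; closed=[(1,1), (1,2), (1,3)]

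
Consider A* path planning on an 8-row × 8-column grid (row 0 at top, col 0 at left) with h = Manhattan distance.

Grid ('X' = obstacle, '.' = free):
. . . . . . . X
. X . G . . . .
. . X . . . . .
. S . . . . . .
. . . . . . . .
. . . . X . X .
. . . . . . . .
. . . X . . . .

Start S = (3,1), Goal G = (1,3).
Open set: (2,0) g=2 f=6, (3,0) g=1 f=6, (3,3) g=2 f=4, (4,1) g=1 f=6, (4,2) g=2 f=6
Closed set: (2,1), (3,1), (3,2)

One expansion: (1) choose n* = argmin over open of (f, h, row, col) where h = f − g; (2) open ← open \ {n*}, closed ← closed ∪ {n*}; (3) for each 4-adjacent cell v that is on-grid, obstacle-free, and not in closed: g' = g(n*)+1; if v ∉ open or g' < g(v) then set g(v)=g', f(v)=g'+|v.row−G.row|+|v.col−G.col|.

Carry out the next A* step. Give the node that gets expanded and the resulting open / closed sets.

expanded=(3,3); open=[(2,0) g=2 f=6, (2,3) g=3 f=4, (3,0) g=1 f=6, (3,4) g=3 f=6, (4,1) g=1 f=6, (4,2) g=2 f=6, (4,3) g=3 f=6]; closed=[(2,1), (3,1), (3,2), (3,3)]

step 1: expand (3,3) (f=4, h=2) → closed; open now [(2,0) g=2 f=6, (2,3) g=3 f=4, (3,0) g=1 f=6, (3,4) g=3 f=6, (4,1) g=1 f=6, (4,2) g=2 f=6, (4,3) g=3 f=6]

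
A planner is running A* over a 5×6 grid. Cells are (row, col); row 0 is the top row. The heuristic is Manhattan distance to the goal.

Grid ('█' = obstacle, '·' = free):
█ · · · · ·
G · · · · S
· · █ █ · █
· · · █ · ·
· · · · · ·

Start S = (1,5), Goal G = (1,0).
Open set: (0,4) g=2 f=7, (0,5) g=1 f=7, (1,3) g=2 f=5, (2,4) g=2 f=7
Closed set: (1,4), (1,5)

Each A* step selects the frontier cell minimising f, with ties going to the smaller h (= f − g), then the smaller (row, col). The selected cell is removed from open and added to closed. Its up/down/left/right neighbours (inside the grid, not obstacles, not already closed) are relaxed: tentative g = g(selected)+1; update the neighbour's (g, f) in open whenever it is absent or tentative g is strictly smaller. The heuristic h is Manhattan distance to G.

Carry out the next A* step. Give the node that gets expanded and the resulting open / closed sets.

step 1: expand (1,3) (f=5, h=3) → closed; open now [(0,3) g=3 f=7, (0,4) g=2 f=7, (0,5) g=1 f=7, (1,2) g=3 f=5, (2,4) g=2 f=7]

expanded=(1,3); open=[(0,3) g=3 f=7, (0,4) g=2 f=7, (0,5) g=1 f=7, (1,2) g=3 f=5, (2,4) g=2 f=7]; closed=[(1,3), (1,4), (1,5)]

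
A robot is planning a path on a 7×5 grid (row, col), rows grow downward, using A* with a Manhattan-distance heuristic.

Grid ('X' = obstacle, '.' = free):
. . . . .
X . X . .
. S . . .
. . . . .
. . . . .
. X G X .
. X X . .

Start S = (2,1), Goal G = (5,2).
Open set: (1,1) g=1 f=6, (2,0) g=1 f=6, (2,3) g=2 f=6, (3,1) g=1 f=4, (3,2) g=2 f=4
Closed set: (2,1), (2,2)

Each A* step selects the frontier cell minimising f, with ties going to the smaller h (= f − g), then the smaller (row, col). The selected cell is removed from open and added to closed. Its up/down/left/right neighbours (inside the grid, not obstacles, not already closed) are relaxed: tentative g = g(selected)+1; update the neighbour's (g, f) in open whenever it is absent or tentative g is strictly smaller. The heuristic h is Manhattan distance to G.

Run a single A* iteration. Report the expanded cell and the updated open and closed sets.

expanded=(3,2); open=[(1,1) g=1 f=6, (2,0) g=1 f=6, (2,3) g=2 f=6, (3,1) g=1 f=4, (3,3) g=3 f=6, (4,2) g=3 f=4]; closed=[(2,1), (2,2), (3,2)]

step 1: expand (3,2) (f=4, h=2) → closed; open now [(1,1) g=1 f=6, (2,0) g=1 f=6, (2,3) g=2 f=6, (3,1) g=1 f=4, (3,3) g=3 f=6, (4,2) g=3 f=4]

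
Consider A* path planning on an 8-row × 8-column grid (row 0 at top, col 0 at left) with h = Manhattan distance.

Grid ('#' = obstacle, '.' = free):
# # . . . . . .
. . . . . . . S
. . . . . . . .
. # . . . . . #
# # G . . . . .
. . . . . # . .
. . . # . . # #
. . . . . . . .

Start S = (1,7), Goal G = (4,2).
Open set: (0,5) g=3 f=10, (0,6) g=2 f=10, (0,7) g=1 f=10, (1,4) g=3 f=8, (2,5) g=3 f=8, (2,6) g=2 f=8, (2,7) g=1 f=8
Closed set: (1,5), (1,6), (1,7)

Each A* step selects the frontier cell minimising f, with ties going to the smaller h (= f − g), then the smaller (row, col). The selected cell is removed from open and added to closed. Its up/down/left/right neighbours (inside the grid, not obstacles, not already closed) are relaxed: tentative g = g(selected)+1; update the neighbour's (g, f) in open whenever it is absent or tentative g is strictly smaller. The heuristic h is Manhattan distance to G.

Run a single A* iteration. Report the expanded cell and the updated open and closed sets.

step 1: expand (1,4) (f=8, h=5) → closed; open now [(0,4) g=4 f=10, (0,5) g=3 f=10, (0,6) g=2 f=10, (0,7) g=1 f=10, (1,3) g=4 f=8, (2,4) g=4 f=8, (2,5) g=3 f=8, (2,6) g=2 f=8, (2,7) g=1 f=8]

expanded=(1,4); open=[(0,4) g=4 f=10, (0,5) g=3 f=10, (0,6) g=2 f=10, (0,7) g=1 f=10, (1,3) g=4 f=8, (2,4) g=4 f=8, (2,5) g=3 f=8, (2,6) g=2 f=8, (2,7) g=1 f=8]; closed=[(1,4), (1,5), (1,6), (1,7)]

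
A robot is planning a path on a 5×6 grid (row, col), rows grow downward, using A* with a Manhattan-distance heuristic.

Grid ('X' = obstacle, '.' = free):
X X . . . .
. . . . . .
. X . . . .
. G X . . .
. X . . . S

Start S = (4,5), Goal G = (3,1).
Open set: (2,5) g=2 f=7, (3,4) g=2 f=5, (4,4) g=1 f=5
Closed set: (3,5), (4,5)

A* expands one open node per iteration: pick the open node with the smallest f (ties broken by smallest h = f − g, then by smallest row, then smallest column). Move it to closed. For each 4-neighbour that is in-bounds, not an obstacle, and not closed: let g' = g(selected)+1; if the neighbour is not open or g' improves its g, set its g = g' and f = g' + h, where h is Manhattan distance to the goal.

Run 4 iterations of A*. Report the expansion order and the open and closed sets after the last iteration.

step 1: expand (3,4) (f=5, h=3) → closed; open now [(2,4) g=3 f=7, (2,5) g=2 f=7, (3,3) g=3 f=5, (4,4) g=1 f=5]
step 2: expand (3,3) (f=5, h=2) → closed; open now [(2,3) g=4 f=7, (2,4) g=3 f=7, (2,5) g=2 f=7, (4,3) g=4 f=7, (4,4) g=1 f=5]
step 3: expand (4,4) (f=5, h=4) → closed; open now [(2,3) g=4 f=7, (2,4) g=3 f=7, (2,5) g=2 f=7, (4,3) g=2 f=5]
step 4: expand (4,3) (f=5, h=3) → closed; open now [(2,3) g=4 f=7, (2,4) g=3 f=7, (2,5) g=2 f=7, (4,2) g=3 f=5]

order=[(3,4) → (3,3) → (4,4) → (4,3)]; open=[(2,3) g=4 f=7, (2,4) g=3 f=7, (2,5) g=2 f=7, (4,2) g=3 f=5]; closed=[(3,3), (3,4), (3,5), (4,3), (4,4), (4,5)]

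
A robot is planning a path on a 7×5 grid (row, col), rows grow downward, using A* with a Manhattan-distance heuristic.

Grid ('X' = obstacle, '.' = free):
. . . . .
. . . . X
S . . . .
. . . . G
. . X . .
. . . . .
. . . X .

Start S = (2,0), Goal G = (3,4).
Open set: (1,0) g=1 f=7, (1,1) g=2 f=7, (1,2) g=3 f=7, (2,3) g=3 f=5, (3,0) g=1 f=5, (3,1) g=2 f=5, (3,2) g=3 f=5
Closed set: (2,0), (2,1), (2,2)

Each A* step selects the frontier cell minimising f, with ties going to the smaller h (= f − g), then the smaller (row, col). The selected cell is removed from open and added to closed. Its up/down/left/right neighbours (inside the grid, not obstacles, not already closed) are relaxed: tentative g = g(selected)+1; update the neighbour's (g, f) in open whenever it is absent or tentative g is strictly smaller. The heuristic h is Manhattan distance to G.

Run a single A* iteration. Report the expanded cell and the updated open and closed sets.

expanded=(2,3); open=[(1,0) g=1 f=7, (1,1) g=2 f=7, (1,2) g=3 f=7, (1,3) g=4 f=7, (2,4) g=4 f=5, (3,0) g=1 f=5, (3,1) g=2 f=5, (3,2) g=3 f=5, (3,3) g=4 f=5]; closed=[(2,0), (2,1), (2,2), (2,3)]

step 1: expand (2,3) (f=5, h=2) → closed; open now [(1,0) g=1 f=7, (1,1) g=2 f=7, (1,2) g=3 f=7, (1,3) g=4 f=7, (2,4) g=4 f=5, (3,0) g=1 f=5, (3,1) g=2 f=5, (3,2) g=3 f=5, (3,3) g=4 f=5]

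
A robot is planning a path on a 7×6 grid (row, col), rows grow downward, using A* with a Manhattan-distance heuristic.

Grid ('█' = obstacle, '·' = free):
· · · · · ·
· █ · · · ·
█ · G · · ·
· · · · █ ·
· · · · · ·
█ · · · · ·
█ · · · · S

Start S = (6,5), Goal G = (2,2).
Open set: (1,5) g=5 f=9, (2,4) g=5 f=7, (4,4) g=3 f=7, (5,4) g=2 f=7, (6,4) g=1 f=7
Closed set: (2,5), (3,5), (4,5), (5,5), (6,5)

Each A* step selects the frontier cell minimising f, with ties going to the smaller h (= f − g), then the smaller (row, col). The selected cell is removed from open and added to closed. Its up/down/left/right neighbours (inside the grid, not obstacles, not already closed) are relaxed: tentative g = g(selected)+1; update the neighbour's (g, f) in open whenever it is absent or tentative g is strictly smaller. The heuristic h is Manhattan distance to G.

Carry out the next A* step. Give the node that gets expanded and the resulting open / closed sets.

expanded=(2,4); open=[(1,4) g=6 f=9, (1,5) g=5 f=9, (2,3) g=6 f=7, (4,4) g=3 f=7, (5,4) g=2 f=7, (6,4) g=1 f=7]; closed=[(2,4), (2,5), (3,5), (4,5), (5,5), (6,5)]

step 1: expand (2,4) (f=7, h=2) → closed; open now [(1,4) g=6 f=9, (1,5) g=5 f=9, (2,3) g=6 f=7, (4,4) g=3 f=7, (5,4) g=2 f=7, (6,4) g=1 f=7]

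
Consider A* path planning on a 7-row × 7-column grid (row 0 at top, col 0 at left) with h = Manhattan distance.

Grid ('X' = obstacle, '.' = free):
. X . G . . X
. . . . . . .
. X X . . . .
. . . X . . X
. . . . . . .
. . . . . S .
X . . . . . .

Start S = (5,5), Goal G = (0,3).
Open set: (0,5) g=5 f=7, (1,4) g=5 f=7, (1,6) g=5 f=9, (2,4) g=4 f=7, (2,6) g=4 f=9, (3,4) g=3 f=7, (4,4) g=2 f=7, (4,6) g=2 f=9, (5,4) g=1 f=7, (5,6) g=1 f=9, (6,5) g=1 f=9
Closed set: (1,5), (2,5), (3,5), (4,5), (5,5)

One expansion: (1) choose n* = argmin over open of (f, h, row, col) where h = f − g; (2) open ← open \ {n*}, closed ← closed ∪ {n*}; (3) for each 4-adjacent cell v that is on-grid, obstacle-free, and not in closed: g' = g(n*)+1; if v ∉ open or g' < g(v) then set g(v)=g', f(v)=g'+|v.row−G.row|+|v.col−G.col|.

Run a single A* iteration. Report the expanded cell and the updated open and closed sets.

step 1: expand (0,5) (f=7, h=2) → closed; open now [(0,4) g=6 f=7, (1,4) g=5 f=7, (1,6) g=5 f=9, (2,4) g=4 f=7, (2,6) g=4 f=9, (3,4) g=3 f=7, (4,4) g=2 f=7, (4,6) g=2 f=9, (5,4) g=1 f=7, (5,6) g=1 f=9, (6,5) g=1 f=9]

expanded=(0,5); open=[(0,4) g=6 f=7, (1,4) g=5 f=7, (1,6) g=5 f=9, (2,4) g=4 f=7, (2,6) g=4 f=9, (3,4) g=3 f=7, (4,4) g=2 f=7, (4,6) g=2 f=9, (5,4) g=1 f=7, (5,6) g=1 f=9, (6,5) g=1 f=9]; closed=[(0,5), (1,5), (2,5), (3,5), (4,5), (5,5)]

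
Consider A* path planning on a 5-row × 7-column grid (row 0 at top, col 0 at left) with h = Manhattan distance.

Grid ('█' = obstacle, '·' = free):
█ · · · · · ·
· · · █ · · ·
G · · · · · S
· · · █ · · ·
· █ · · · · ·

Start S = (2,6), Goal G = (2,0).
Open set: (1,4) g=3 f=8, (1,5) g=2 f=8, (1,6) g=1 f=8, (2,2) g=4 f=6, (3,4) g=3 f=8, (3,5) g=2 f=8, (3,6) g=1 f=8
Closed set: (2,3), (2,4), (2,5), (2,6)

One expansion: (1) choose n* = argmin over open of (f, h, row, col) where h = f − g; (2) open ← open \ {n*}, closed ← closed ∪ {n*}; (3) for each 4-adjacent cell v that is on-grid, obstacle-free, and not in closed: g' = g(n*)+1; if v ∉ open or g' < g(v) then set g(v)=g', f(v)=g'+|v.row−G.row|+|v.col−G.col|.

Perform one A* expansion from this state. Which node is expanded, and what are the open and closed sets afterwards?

expanded=(2,2); open=[(1,2) g=5 f=8, (1,4) g=3 f=8, (1,5) g=2 f=8, (1,6) g=1 f=8, (2,1) g=5 f=6, (3,2) g=5 f=8, (3,4) g=3 f=8, (3,5) g=2 f=8, (3,6) g=1 f=8]; closed=[(2,2), (2,3), (2,4), (2,5), (2,6)]

step 1: expand (2,2) (f=6, h=2) → closed; open now [(1,2) g=5 f=8, (1,4) g=3 f=8, (1,5) g=2 f=8, (1,6) g=1 f=8, (2,1) g=5 f=6, (3,2) g=5 f=8, (3,4) g=3 f=8, (3,5) g=2 f=8, (3,6) g=1 f=8]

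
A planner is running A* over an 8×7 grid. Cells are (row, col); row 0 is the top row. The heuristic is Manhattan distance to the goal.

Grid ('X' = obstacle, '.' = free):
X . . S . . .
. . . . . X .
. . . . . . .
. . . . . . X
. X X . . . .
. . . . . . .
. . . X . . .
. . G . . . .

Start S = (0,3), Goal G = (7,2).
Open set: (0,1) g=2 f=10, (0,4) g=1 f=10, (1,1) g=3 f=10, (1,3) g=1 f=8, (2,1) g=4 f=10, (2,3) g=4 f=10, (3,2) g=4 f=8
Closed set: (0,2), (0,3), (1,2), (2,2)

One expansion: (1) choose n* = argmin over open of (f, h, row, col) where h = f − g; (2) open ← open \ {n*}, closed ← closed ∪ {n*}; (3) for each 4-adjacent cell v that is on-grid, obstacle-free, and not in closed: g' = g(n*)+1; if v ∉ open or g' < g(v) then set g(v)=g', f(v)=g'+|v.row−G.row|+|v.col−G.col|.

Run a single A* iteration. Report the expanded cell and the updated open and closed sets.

step 1: expand (3,2) (f=8, h=4) → closed; open now [(0,1) g=2 f=10, (0,4) g=1 f=10, (1,1) g=3 f=10, (1,3) g=1 f=8, (2,1) g=4 f=10, (2,3) g=4 f=10, (3,1) g=5 f=10, (3,3) g=5 f=10]

expanded=(3,2); open=[(0,1) g=2 f=10, (0,4) g=1 f=10, (1,1) g=3 f=10, (1,3) g=1 f=8, (2,1) g=4 f=10, (2,3) g=4 f=10, (3,1) g=5 f=10, (3,3) g=5 f=10]; closed=[(0,2), (0,3), (1,2), (2,2), (3,2)]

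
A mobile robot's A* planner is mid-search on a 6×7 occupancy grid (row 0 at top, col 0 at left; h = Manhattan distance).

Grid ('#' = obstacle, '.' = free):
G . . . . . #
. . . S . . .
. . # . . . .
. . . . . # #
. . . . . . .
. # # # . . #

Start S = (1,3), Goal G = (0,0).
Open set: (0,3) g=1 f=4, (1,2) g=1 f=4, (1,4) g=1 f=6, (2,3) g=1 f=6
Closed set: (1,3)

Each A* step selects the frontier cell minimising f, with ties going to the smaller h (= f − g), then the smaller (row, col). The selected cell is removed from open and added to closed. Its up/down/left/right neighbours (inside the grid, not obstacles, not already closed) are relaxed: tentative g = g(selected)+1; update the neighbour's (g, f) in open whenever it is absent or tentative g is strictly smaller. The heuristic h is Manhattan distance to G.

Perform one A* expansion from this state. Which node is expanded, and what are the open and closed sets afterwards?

expanded=(0,3); open=[(0,2) g=2 f=4, (0,4) g=2 f=6, (1,2) g=1 f=4, (1,4) g=1 f=6, (2,3) g=1 f=6]; closed=[(0,3), (1,3)]

step 1: expand (0,3) (f=4, h=3) → closed; open now [(0,2) g=2 f=4, (0,4) g=2 f=6, (1,2) g=1 f=4, (1,4) g=1 f=6, (2,3) g=1 f=6]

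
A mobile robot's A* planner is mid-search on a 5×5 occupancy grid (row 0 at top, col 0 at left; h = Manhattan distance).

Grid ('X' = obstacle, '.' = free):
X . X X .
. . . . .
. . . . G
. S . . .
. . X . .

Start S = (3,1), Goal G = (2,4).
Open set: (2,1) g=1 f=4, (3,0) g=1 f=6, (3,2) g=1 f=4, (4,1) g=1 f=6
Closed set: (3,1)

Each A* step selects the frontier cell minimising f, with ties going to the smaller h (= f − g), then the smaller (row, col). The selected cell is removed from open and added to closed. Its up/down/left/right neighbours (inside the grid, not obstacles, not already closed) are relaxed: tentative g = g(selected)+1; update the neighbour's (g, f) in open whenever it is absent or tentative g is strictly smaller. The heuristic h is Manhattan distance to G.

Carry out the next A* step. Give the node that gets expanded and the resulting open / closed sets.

expanded=(2,1); open=[(1,1) g=2 f=6, (2,0) g=2 f=6, (2,2) g=2 f=4, (3,0) g=1 f=6, (3,2) g=1 f=4, (4,1) g=1 f=6]; closed=[(2,1), (3,1)]

step 1: expand (2,1) (f=4, h=3) → closed; open now [(1,1) g=2 f=6, (2,0) g=2 f=6, (2,2) g=2 f=4, (3,0) g=1 f=6, (3,2) g=1 f=4, (4,1) g=1 f=6]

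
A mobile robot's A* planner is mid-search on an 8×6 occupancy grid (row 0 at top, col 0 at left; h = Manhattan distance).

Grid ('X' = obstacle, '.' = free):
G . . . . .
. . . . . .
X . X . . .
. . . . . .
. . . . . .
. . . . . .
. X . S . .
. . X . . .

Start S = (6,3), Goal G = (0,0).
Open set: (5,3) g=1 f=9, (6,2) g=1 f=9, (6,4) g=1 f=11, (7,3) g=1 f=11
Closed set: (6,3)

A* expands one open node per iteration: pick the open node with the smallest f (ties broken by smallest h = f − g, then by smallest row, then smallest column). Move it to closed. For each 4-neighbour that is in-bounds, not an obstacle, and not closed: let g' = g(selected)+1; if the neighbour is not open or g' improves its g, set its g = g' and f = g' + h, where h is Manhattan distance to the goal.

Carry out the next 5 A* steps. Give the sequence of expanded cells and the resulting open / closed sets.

order=[(5,3) → (4,3) → (3,3) → (2,3) → (1,3)]; open=[(0,3) g=6 f=9, (1,2) g=6 f=9, (1,4) g=6 f=11, (2,4) g=5 f=11, (3,2) g=4 f=9, (3,4) g=4 f=11, (4,2) g=3 f=9, (4,4) g=3 f=11, (5,2) g=2 f=9, (5,4) g=2 f=11, (6,2) g=1 f=9, (6,4) g=1 f=11, (7,3) g=1 f=11]; closed=[(1,3), (2,3), (3,3), (4,3), (5,3), (6,3)]

step 1: expand (5,3) (f=9, h=8) → closed; open now [(4,3) g=2 f=9, (5,2) g=2 f=9, (5,4) g=2 f=11, (6,2) g=1 f=9, (6,4) g=1 f=11, (7,3) g=1 f=11]
step 2: expand (4,3) (f=9, h=7) → closed; open now [(3,3) g=3 f=9, (4,2) g=3 f=9, (4,4) g=3 f=11, (5,2) g=2 f=9, (5,4) g=2 f=11, (6,2) g=1 f=9, (6,4) g=1 f=11, (7,3) g=1 f=11]
step 3: expand (3,3) (f=9, h=6) → closed; open now [(2,3) g=4 f=9, (3,2) g=4 f=9, (3,4) g=4 f=11, (4,2) g=3 f=9, (4,4) g=3 f=11, (5,2) g=2 f=9, (5,4) g=2 f=11, (6,2) g=1 f=9, (6,4) g=1 f=11, (7,3) g=1 f=11]
step 4: expand (2,3) (f=9, h=5) → closed; open now [(1,3) g=5 f=9, (2,4) g=5 f=11, (3,2) g=4 f=9, (3,4) g=4 f=11, (4,2) g=3 f=9, (4,4) g=3 f=11, (5,2) g=2 f=9, (5,4) g=2 f=11, (6,2) g=1 f=9, (6,4) g=1 f=11, (7,3) g=1 f=11]
step 5: expand (1,3) (f=9, h=4) → closed; open now [(0,3) g=6 f=9, (1,2) g=6 f=9, (1,4) g=6 f=11, (2,4) g=5 f=11, (3,2) g=4 f=9, (3,4) g=4 f=11, (4,2) g=3 f=9, (4,4) g=3 f=11, (5,2) g=2 f=9, (5,4) g=2 f=11, (6,2) g=1 f=9, (6,4) g=1 f=11, (7,3) g=1 f=11]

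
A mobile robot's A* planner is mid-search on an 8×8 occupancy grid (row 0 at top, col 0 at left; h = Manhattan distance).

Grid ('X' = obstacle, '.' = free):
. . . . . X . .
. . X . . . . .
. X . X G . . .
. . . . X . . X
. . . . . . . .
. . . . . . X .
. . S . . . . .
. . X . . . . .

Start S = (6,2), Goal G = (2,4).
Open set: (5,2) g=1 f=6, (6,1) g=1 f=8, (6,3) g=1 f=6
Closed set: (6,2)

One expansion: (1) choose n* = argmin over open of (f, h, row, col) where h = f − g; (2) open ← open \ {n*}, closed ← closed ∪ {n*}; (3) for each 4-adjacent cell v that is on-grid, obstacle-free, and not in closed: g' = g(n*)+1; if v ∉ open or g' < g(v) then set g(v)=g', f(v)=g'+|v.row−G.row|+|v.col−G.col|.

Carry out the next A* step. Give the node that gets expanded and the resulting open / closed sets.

step 1: expand (5,2) (f=6, h=5) → closed; open now [(4,2) g=2 f=6, (5,1) g=2 f=8, (5,3) g=2 f=6, (6,1) g=1 f=8, (6,3) g=1 f=6]

expanded=(5,2); open=[(4,2) g=2 f=6, (5,1) g=2 f=8, (5,3) g=2 f=6, (6,1) g=1 f=8, (6,3) g=1 f=6]; closed=[(5,2), (6,2)]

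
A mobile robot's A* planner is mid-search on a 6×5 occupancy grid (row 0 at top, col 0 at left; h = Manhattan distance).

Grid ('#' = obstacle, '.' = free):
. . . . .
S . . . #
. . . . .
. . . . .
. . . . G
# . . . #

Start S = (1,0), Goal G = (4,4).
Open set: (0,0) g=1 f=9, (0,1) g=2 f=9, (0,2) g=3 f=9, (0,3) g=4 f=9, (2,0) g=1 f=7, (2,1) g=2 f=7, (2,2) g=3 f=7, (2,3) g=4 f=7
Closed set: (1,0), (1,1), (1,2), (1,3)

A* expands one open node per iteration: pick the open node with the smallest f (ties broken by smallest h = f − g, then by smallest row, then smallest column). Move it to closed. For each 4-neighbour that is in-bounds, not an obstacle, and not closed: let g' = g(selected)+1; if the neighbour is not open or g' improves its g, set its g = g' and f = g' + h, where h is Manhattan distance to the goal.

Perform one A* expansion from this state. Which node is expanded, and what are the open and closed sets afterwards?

step 1: expand (2,3) (f=7, h=3) → closed; open now [(0,0) g=1 f=9, (0,1) g=2 f=9, (0,2) g=3 f=9, (0,3) g=4 f=9, (2,0) g=1 f=7, (2,1) g=2 f=7, (2,2) g=3 f=7, (2,4) g=5 f=7, (3,3) g=5 f=7]

expanded=(2,3); open=[(0,0) g=1 f=9, (0,1) g=2 f=9, (0,2) g=3 f=9, (0,3) g=4 f=9, (2,0) g=1 f=7, (2,1) g=2 f=7, (2,2) g=3 f=7, (2,4) g=5 f=7, (3,3) g=5 f=7]; closed=[(1,0), (1,1), (1,2), (1,3), (2,3)]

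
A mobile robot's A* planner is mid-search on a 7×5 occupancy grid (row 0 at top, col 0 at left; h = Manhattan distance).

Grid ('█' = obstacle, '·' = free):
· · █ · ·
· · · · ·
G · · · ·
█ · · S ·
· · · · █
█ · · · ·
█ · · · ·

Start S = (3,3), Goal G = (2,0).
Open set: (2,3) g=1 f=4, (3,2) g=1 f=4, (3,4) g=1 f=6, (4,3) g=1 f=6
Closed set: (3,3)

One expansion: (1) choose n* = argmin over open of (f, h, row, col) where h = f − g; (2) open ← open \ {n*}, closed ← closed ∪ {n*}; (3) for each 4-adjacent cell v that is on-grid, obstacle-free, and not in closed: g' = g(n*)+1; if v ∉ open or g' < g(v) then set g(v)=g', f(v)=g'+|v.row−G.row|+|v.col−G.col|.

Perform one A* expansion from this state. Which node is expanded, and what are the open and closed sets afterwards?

expanded=(2,3); open=[(1,3) g=2 f=6, (2,2) g=2 f=4, (2,4) g=2 f=6, (3,2) g=1 f=4, (3,4) g=1 f=6, (4,3) g=1 f=6]; closed=[(2,3), (3,3)]

step 1: expand (2,3) (f=4, h=3) → closed; open now [(1,3) g=2 f=6, (2,2) g=2 f=4, (2,4) g=2 f=6, (3,2) g=1 f=4, (3,4) g=1 f=6, (4,3) g=1 f=6]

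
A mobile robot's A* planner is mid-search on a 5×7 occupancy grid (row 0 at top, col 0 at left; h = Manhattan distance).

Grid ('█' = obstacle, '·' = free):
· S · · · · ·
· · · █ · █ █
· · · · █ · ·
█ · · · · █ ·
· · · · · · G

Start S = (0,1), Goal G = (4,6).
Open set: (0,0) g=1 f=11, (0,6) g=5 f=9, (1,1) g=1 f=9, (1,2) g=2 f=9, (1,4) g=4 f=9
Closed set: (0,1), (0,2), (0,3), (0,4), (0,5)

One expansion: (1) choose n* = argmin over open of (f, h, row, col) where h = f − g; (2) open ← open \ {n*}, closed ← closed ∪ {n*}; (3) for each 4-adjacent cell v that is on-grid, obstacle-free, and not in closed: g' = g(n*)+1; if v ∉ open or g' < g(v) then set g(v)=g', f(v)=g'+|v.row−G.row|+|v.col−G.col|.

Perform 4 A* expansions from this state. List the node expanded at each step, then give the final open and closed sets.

order=[(0,6) → (1,4) → (1,2) → (2,2)]; open=[(0,0) g=1 f=11, (1,1) g=1 f=9, (2,1) g=4 f=11, (2,3) g=4 f=9, (3,2) g=4 f=9]; closed=[(0,1), (0,2), (0,3), (0,4), (0,5), (0,6), (1,2), (1,4), (2,2)]

step 1: expand (0,6) (f=9, h=4) → closed; open now [(0,0) g=1 f=11, (1,1) g=1 f=9, (1,2) g=2 f=9, (1,4) g=4 f=9]
step 2: expand (1,4) (f=9, h=5) → closed; open now [(0,0) g=1 f=11, (1,1) g=1 f=9, (1,2) g=2 f=9]
step 3: expand (1,2) (f=9, h=7) → closed; open now [(0,0) g=1 f=11, (1,1) g=1 f=9, (2,2) g=3 f=9]
step 4: expand (2,2) (f=9, h=6) → closed; open now [(0,0) g=1 f=11, (1,1) g=1 f=9, (2,1) g=4 f=11, (2,3) g=4 f=9, (3,2) g=4 f=9]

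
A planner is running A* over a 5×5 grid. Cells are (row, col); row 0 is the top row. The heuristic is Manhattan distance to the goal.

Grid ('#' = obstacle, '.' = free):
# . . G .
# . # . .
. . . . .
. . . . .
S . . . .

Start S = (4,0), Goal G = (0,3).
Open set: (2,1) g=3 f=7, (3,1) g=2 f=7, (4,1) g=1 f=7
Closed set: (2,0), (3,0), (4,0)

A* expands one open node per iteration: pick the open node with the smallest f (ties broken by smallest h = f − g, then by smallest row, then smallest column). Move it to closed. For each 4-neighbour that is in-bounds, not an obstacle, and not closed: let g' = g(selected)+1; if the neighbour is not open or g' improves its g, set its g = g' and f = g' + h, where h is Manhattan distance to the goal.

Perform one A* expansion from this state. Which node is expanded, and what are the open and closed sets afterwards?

expanded=(2,1); open=[(1,1) g=4 f=7, (2,2) g=4 f=7, (3,1) g=2 f=7, (4,1) g=1 f=7]; closed=[(2,0), (2,1), (3,0), (4,0)]

step 1: expand (2,1) (f=7, h=4) → closed; open now [(1,1) g=4 f=7, (2,2) g=4 f=7, (3,1) g=2 f=7, (4,1) g=1 f=7]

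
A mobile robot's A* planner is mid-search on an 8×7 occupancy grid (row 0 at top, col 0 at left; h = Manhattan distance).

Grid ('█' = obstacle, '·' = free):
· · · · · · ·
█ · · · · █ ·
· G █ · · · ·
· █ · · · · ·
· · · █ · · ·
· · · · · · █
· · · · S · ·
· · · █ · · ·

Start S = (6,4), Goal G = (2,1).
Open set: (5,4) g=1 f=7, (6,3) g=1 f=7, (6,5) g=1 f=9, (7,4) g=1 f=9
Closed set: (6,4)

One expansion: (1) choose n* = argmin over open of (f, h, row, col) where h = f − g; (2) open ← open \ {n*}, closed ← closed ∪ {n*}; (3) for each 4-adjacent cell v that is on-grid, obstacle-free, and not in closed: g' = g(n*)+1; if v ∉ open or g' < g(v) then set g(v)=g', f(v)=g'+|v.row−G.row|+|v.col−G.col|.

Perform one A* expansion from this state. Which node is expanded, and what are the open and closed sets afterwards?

step 1: expand (5,4) (f=7, h=6) → closed; open now [(4,4) g=2 f=7, (5,3) g=2 f=7, (5,5) g=2 f=9, (6,3) g=1 f=7, (6,5) g=1 f=9, (7,4) g=1 f=9]

expanded=(5,4); open=[(4,4) g=2 f=7, (5,3) g=2 f=7, (5,5) g=2 f=9, (6,3) g=1 f=7, (6,5) g=1 f=9, (7,4) g=1 f=9]; closed=[(5,4), (6,4)]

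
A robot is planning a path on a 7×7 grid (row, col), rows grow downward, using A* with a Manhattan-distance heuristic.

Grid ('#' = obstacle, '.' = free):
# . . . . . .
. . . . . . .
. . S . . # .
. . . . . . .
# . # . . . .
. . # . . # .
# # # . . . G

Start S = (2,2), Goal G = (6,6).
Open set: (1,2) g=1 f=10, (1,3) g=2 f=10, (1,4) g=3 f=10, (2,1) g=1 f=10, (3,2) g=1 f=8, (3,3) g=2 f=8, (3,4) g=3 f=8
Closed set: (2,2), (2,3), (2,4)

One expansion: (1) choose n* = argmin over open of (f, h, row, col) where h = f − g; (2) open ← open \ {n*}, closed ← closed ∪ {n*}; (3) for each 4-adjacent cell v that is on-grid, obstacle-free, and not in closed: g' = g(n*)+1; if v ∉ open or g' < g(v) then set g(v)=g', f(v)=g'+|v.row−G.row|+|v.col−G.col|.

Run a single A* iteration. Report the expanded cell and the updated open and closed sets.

expanded=(3,4); open=[(1,2) g=1 f=10, (1,3) g=2 f=10, (1,4) g=3 f=10, (2,1) g=1 f=10, (3,2) g=1 f=8, (3,3) g=2 f=8, (3,5) g=4 f=8, (4,4) g=4 f=8]; closed=[(2,2), (2,3), (2,4), (3,4)]

step 1: expand (3,4) (f=8, h=5) → closed; open now [(1,2) g=1 f=10, (1,3) g=2 f=10, (1,4) g=3 f=10, (2,1) g=1 f=10, (3,2) g=1 f=8, (3,3) g=2 f=8, (3,5) g=4 f=8, (4,4) g=4 f=8]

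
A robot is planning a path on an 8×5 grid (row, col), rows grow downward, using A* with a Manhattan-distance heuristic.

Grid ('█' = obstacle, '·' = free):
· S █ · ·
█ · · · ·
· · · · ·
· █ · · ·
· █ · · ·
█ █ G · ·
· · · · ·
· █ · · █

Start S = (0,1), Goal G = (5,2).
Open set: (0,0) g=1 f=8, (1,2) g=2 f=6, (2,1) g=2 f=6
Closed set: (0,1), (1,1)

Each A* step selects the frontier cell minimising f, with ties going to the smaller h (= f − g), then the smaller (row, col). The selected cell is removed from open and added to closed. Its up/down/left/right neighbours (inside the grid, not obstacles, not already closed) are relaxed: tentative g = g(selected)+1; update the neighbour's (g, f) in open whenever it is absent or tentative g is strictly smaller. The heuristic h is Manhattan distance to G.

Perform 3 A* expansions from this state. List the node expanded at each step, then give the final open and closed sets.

step 1: expand (1,2) (f=6, h=4) → closed; open now [(0,0) g=1 f=8, (1,3) g=3 f=8, (2,1) g=2 f=6, (2,2) g=3 f=6]
step 2: expand (2,2) (f=6, h=3) → closed; open now [(0,0) g=1 f=8, (1,3) g=3 f=8, (2,1) g=2 f=6, (2,3) g=4 f=8, (3,2) g=4 f=6]
step 3: expand (3,2) (f=6, h=2) → closed; open now [(0,0) g=1 f=8, (1,3) g=3 f=8, (2,1) g=2 f=6, (2,3) g=4 f=8, (3,3) g=5 f=8, (4,2) g=5 f=6]

order=[(1,2) → (2,2) → (3,2)]; open=[(0,0) g=1 f=8, (1,3) g=3 f=8, (2,1) g=2 f=6, (2,3) g=4 f=8, (3,3) g=5 f=8, (4,2) g=5 f=6]; closed=[(0,1), (1,1), (1,2), (2,2), (3,2)]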